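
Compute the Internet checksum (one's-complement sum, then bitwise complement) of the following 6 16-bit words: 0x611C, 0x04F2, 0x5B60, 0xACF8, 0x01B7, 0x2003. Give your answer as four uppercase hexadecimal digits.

One's-complement addition (fold any carry out of bit 15 back into bit 0):
  0x611C + 0x04F2 = 0x0660E
  0x660E + 0x5B60 = 0x0C16E
  0xC16E + 0xACF8 = 0x16E66 → wrap carry → 0x6E67
  0x6E67 + 0x01B7 = 0x0701E
  0x701E + 0x2003 = 0x09021
One's-complement sum = 0x9021.
Checksum = ~0x9021 & 0xFFFF = 0x6FDE.

6FDE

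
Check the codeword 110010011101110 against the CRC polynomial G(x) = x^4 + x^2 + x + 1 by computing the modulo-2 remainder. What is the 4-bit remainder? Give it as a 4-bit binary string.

Modulo-2 division of 110010011101110 by 10111:
  pos 0: 11001 XOR 10111 = 01110
  pos 1: 11100 XOR 10111 = 01011
  pos 2: 10110 XOR 10111 = 00001
  pos 6: 11110 XOR 10111 = 01001
  pos 7: 10011 XOR 10111 = 00100
  pos 9: 10011 XOR 10111 = 00100
Remainder = 1000 (nonzero — an error is detected).

1000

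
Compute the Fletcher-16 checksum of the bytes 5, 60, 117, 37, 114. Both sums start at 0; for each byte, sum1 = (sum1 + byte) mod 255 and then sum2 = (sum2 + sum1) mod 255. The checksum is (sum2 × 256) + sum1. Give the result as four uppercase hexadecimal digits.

Running sums (mod 255):
  after byte 0 (5): sum1=5, sum2=5
  after byte 1 (60): sum1=65, sum2=70
  after byte 2 (117): sum1=182, sum2=252
  after byte 3 (37): sum1=219, sum2=216
  after byte 4 (114): sum1=78, sum2=39
Checksum = sum2·256 + sum1 = 39·256 + 78 = 10062 = 0x274E.

274E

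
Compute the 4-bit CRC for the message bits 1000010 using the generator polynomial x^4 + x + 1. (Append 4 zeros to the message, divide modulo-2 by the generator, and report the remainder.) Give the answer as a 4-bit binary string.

0001

Append 4 zeros: 10000100000. Divide by 10011 (XOR where the leading bit is 1):
  pos 0: 10000 XOR 10011 = 00011
  pos 3: 11100 XOR 10011 = 01111
  pos 4: 11110 XOR 10011 = 01101
  pos 5: 11010 XOR 10011 = 01001
  pos 6: 10010 XOR 10011 = 00001
Remainder (last 4 bits) = 0001. This is the CRC / FCS.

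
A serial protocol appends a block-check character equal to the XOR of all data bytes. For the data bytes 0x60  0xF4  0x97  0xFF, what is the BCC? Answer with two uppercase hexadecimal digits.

XOR the bytes together:
  start with 0x60
  0x60 ⊕ 0xF4 = 0x94
  0x94 ⊕ 0x97 = 0x03
  0x03 ⊕ 0xFF = 0xFC

FC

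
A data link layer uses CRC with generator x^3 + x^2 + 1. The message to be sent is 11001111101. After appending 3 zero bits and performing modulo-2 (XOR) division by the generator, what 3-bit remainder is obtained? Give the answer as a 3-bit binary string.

010

Append 3 zeros: 11001111101000. Divide by 1101 (XOR where the leading bit is 1):
  pos 0: 1100 XOR 1101 = 0001
  pos 3: 1111 XOR 1101 = 0010
  pos 5: 1011 XOR 1101 = 0110
  pos 6: 1100 XOR 1101 = 0001
  pos 9: 1100 XOR 1101 = 0001
Remainder (last 3 bits) = 010. This is the CRC / FCS.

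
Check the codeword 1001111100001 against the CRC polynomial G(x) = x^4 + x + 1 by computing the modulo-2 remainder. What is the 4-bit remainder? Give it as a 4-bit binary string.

Modulo-2 division of 1001111100001 by 10011:
  pos 0: 10011 XOR 10011 = 00000
  pos 5: 11100 XOR 10011 = 01111
  pos 6: 11110 XOR 10011 = 01101
  pos 7: 11010 XOR 10011 = 01001
  pos 8: 10011 XOR 10011 = 00000
Remainder = 0000 (zero — the frame passes the CRC check).

0000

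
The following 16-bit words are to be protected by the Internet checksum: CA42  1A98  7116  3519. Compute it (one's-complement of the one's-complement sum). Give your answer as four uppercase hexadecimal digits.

74F5

One's-complement addition (fold any carry out of bit 15 back into bit 0):
  0xCA42 + 0x1A98 = 0x0E4DA
  0xE4DA + 0x7116 = 0x155F0 → wrap carry → 0x55F1
  0x55F1 + 0x3519 = 0x08B0A
One's-complement sum = 0x8B0A.
Checksum = ~0x8B0A & 0xFFFF = 0x74F5.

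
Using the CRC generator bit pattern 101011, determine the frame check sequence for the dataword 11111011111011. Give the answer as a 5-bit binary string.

Append 5 zeros: 1111101111101100000. Divide by 101011 (XOR where the leading bit is 1):
  pos 0: 111110 XOR 101011 = 010101
  pos 1: 101011 XOR 101011 = 000000
  pos 7: 111101 XOR 101011 = 010110
  pos 8: 101101 XOR 101011 = 000110
  pos 11: 110000 XOR 101011 = 011011
  pos 12: 110110 XOR 101011 = 011101
  pos 13: 111010 XOR 101011 = 010001
Remainder (last 5 bits) = 10001. This is the CRC / FCS.

10001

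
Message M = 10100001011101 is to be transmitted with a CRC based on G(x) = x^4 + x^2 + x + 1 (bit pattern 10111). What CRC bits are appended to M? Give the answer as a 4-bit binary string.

Append 4 zeros: 101000010111010000. Divide by 10111 (XOR where the leading bit is 1):
  pos 0: 10100 XOR 10111 = 00011
  pos 3: 11001 XOR 10111 = 01110
  pos 4: 11100 XOR 10111 = 01011
  pos 5: 10111 XOR 10111 = 00000
  pos 10: 11010 XOR 10111 = 01101
  pos 11: 11010 XOR 10111 = 01101
  pos 12: 11010 XOR 10111 = 01101
  pos 13: 11010 XOR 10111 = 01101
Remainder (last 4 bits) = 1101. This is the CRC / FCS.

1101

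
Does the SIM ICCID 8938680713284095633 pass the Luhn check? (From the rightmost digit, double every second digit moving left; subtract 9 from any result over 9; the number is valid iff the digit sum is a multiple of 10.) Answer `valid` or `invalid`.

From the right, keep odd positions and double even positions (subtract 9 from any doubled value over 9):
  doubled (positions 2,4,...): 6 1 0 7 6 5 7 7 9 → sum 48
  kept (positions 1,3,...): 3 6 9 4 2 1 0 6 3 8 → sum 42
Total = 90.
90 mod 10 = 0, so the number is valid.

valid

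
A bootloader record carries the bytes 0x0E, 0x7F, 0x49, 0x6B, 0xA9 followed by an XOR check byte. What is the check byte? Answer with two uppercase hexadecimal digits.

FA

XOR the bytes together:
  start with 0x0E
  0x0E ⊕ 0x7F = 0x71
  0x71 ⊕ 0x49 = 0x38
  0x38 ⊕ 0x6B = 0x53
  0x53 ⊕ 0xA9 = 0xFA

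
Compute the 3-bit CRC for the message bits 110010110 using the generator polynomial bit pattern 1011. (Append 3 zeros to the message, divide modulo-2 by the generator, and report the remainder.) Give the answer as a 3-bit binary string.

Append 3 zeros: 110010110000. Divide by 1011 (XOR where the leading bit is 1):
  pos 0: 1100 XOR 1011 = 0111
  pos 1: 1111 XOR 1011 = 0100
  pos 2: 1000 XOR 1011 = 0011
  pos 4: 1111 XOR 1011 = 0100
  pos 5: 1000 XOR 1011 = 0011
  pos 7: 1100 XOR 1011 = 0111
  pos 8: 1110 XOR 1011 = 0101
Remainder (last 3 bits) = 101. This is the CRC / FCS.

101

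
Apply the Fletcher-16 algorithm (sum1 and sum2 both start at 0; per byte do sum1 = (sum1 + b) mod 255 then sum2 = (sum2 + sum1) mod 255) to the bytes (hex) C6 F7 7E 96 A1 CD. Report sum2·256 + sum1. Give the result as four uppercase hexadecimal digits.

Running sums (mod 255):
  after byte 0 (C6): sum1=198, sum2=198
  after byte 1 (F7): sum1=190, sum2=133
  after byte 2 (7E): sum1=61, sum2=194
  after byte 3 (96): sum1=211, sum2=150
  after byte 4 (A1): sum1=117, sum2=12
  after byte 5 (CD): sum1=67, sum2=79
Checksum = sum2·256 + sum1 = 79·256 + 67 = 20291 = 0x4F43.

4F43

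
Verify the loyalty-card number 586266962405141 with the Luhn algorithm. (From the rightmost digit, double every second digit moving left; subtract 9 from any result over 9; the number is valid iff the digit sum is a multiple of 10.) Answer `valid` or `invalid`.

invalid

From the right, keep odd positions and double even positions (subtract 9 from any doubled value over 9):
  doubled (positions 2,4,...): 8 1 8 3 3 4 7 → sum 34
  kept (positions 1,3,...): 1 1 0 2 9 6 6 5 → sum 30
Total = 64.
64 mod 10 = 4, so the number is invalid.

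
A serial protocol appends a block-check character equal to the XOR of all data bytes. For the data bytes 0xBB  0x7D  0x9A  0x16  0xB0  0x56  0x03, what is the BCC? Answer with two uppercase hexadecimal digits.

AF

XOR the bytes together:
  start with 0xBB
  0xBB ⊕ 0x7D = 0xC6
  0xC6 ⊕ 0x9A = 0x5C
  0x5C ⊕ 0x16 = 0x4A
  0x4A ⊕ 0xB0 = 0xFA
  0xFA ⊕ 0x56 = 0xAC
  0xAC ⊕ 0x03 = 0xAF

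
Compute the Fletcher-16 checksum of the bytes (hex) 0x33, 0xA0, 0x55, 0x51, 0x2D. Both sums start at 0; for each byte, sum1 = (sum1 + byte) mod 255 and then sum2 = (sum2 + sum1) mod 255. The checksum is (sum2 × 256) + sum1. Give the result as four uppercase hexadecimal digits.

Running sums (mod 255):
  after byte 0 (0x33): sum1=51, sum2=51
  after byte 1 (0xA0): sum1=211, sum2=7
  after byte 2 (0x55): sum1=41, sum2=48
  after byte 3 (0x51): sum1=122, sum2=170
  after byte 4 (0x2D): sum1=167, sum2=82
Checksum = sum2·256 + sum1 = 82·256 + 167 = 21159 = 0x52A7.

52A7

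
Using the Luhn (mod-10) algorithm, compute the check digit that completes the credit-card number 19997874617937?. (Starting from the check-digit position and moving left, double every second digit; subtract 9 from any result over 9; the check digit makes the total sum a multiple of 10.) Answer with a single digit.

Partial digits right→left: 7 3 9 7 1 6 4 7 8 7 9 9 9 1
Double every second digit counting from the check-digit position (so the 1st, 3rd, 5th, ... of the partial from the right).
  doubled (with −9 where >9): 5 9 2 8 7 9 9 → sum 49
  kept as-is: 3 7 6 7 7 9 1 → sum 40
Total = 49 + 40 = 89.
Check digit = (10 − (89 mod 10)) mod 10 = 1.

1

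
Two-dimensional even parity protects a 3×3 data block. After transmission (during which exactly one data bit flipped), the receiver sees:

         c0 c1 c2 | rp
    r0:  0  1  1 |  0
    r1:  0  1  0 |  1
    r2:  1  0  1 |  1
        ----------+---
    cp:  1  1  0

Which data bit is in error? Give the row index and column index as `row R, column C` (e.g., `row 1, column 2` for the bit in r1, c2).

Recompute each row's even parity and compare to rp:
  r0: data parity 0, sent rp 0 → ok
  r1: data parity 1, sent rp 1 → ok
  r2: data parity 0, sent rp 1 → mismatch
Recompute each column's even parity and compare to cp:
  c0: data parity 1, sent cp 1 → ok
  c1: data parity 0, sent cp 1 → mismatch
  c2: data parity 0, sent cp 0 → ok
Exactly one row (r2) and one column (c1) fail → the flipped bit is at their intersection.

row 2, column 1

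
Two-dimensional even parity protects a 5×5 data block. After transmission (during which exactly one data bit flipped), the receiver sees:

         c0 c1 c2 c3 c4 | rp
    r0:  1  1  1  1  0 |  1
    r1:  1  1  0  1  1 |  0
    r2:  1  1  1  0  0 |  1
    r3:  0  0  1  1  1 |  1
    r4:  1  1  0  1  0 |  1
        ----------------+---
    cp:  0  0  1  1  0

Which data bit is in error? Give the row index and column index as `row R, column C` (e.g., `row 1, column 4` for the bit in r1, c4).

Recompute each row's even parity and compare to rp:
  r0: data parity 0, sent rp 1 → mismatch
  r1: data parity 0, sent rp 0 → ok
  r2: data parity 1, sent rp 1 → ok
  r3: data parity 1, sent rp 1 → ok
  r4: data parity 1, sent rp 1 → ok
Recompute each column's even parity and compare to cp:
  c0: data parity 0, sent cp 0 → ok
  c1: data parity 0, sent cp 0 → ok
  c2: data parity 1, sent cp 1 → ok
  c3: data parity 0, sent cp 1 → mismatch
  c4: data parity 0, sent cp 0 → ok
Exactly one row (r0) and one column (c3) fail → the flipped bit is at their intersection.

row 0, column 3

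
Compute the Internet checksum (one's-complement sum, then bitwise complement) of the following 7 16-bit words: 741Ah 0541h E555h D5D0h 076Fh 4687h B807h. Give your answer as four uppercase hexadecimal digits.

C57F

One's-complement addition (fold any carry out of bit 15 back into bit 0):
  0x741A + 0x0541 = 0x0795B
  0x795B + 0xE555 = 0x15EB0 → wrap carry → 0x5EB1
  0x5EB1 + 0xD5D0 = 0x13481 → wrap carry → 0x3482
  0x3482 + 0x076F = 0x03BF1
  0x3BF1 + 0x4687 = 0x08278
  0x8278 + 0xB807 = 0x13A7F → wrap carry → 0x3A80
One's-complement sum = 0x3A80.
Checksum = ~0x3A80 & 0xFFFF = 0xC57F.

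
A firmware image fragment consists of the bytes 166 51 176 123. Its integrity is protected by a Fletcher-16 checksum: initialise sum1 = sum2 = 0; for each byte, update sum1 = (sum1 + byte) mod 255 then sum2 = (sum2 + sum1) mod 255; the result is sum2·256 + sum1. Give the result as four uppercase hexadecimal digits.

1106

Running sums (mod 255):
  after byte 0 (166): sum1=166, sum2=166
  after byte 1 (51): sum1=217, sum2=128
  after byte 2 (176): sum1=138, sum2=11
  after byte 3 (123): sum1=6, sum2=17
Checksum = sum2·256 + sum1 = 17·256 + 6 = 4358 = 0x1106.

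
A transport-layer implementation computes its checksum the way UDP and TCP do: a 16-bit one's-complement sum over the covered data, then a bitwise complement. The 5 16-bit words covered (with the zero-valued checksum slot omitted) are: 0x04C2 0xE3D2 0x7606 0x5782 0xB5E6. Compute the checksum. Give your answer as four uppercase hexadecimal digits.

One's-complement addition (fold any carry out of bit 15 back into bit 0):
  0x04C2 + 0xE3D2 = 0x0E894
  0xE894 + 0x7606 = 0x15E9A → wrap carry → 0x5E9B
  0x5E9B + 0x5782 = 0x0B61D
  0xB61D + 0xB5E6 = 0x16C03 → wrap carry → 0x6C04
One's-complement sum = 0x6C04.
Checksum = ~0x6C04 & 0xFFFF = 0x93FB.

93FB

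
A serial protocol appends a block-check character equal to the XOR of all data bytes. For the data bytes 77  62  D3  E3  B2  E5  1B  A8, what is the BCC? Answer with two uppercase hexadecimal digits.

XOR the bytes together:
  start with 0x77
  0x77 ⊕ 0x62 = 0x15
  0x15 ⊕ 0xD3 = 0xC6
  0xC6 ⊕ 0xE3 = 0x25
  0x25 ⊕ 0xB2 = 0x97
  0x97 ⊕ 0xE5 = 0x72
  0x72 ⊕ 0x1B = 0x69
  0x69 ⊕ 0xA8 = 0xC1

C1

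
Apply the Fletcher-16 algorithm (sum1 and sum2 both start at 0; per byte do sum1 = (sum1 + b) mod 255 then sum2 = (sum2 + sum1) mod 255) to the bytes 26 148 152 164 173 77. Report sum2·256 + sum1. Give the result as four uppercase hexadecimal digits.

Running sums (mod 255):
  after byte 0 (26): sum1=26, sum2=26
  after byte 1 (148): sum1=174, sum2=200
  after byte 2 (152): sum1=71, sum2=16
  after byte 3 (164): sum1=235, sum2=251
  after byte 4 (173): sum1=153, sum2=149
  after byte 5 (77): sum1=230, sum2=124
Checksum = sum2·256 + sum1 = 124·256 + 230 = 31974 = 0x7CE6.

7CE6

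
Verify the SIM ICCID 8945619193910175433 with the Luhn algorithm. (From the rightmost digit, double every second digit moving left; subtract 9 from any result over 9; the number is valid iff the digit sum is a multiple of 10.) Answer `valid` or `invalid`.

From the right, keep odd positions and double even positions (subtract 9 from any doubled value over 9):
  doubled (positions 2,4,...): 6 1 2 2 6 2 2 1 9 → sum 31
  kept (positions 1,3,...): 3 4 7 0 9 9 9 6 4 8 → sum 59
Total = 90.
90 mod 10 = 0, so the number is valid.

valid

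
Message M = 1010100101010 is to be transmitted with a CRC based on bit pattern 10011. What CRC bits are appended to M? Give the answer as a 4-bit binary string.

0011

Append 4 zeros: 10101001010100000. Divide by 10011 (XOR where the leading bit is 1):
  pos 0: 10101 XOR 10011 = 00110
  pos 2: 11000 XOR 10011 = 01011
  pos 3: 10111 XOR 10011 = 00100
  pos 5: 10001 XOR 10011 = 00010
  pos 8: 10010 XOR 10011 = 00001
  pos 12: 10000 XOR 10011 = 00011
Remainder (last 4 bits) = 0011. This is the CRC / FCS.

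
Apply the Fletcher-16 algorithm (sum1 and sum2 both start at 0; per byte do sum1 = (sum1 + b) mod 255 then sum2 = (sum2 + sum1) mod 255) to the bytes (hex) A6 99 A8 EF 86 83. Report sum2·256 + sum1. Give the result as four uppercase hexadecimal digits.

Running sums (mod 255):
  after byte 0 (A6): sum1=166, sum2=166
  after byte 1 (99): sum1=64, sum2=230
  after byte 2 (A8): sum1=232, sum2=207
  after byte 3 (EF): sum1=216, sum2=168
  after byte 4 (86): sum1=95, sum2=8
  after byte 5 (83): sum1=226, sum2=234
Checksum = sum2·256 + sum1 = 234·256 + 226 = 60130 = 0xEAE2.

EAE2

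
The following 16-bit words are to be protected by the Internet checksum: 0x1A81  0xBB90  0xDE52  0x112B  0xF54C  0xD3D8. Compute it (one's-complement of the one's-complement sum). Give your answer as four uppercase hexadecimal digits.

714A

One's-complement addition (fold any carry out of bit 15 back into bit 0):
  0x1A81 + 0xBB90 = 0x0D611
  0xD611 + 0xDE52 = 0x1B463 → wrap carry → 0xB464
  0xB464 + 0x112B = 0x0C58F
  0xC58F + 0xF54C = 0x1BADB → wrap carry → 0xBADC
  0xBADC + 0xD3D8 = 0x18EB4 → wrap carry → 0x8EB5
One's-complement sum = 0x8EB5.
Checksum = ~0x8EB5 & 0xFFFF = 0x714A.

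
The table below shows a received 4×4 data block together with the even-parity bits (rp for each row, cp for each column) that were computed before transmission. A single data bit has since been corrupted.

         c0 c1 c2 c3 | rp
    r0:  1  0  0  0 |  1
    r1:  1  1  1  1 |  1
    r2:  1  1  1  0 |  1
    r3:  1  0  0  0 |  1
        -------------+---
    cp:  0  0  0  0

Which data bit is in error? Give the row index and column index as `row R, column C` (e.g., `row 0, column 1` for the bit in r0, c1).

Recompute each row's even parity and compare to rp:
  r0: data parity 1, sent rp 1 → ok
  r1: data parity 0, sent rp 1 → mismatch
  r2: data parity 1, sent rp 1 → ok
  r3: data parity 1, sent rp 1 → ok
Recompute each column's even parity and compare to cp:
  c0: data parity 0, sent cp 0 → ok
  c1: data parity 0, sent cp 0 → ok
  c2: data parity 0, sent cp 0 → ok
  c3: data parity 1, sent cp 0 → mismatch
Exactly one row (r1) and one column (c3) fail → the flipped bit is at their intersection.

row 1, column 3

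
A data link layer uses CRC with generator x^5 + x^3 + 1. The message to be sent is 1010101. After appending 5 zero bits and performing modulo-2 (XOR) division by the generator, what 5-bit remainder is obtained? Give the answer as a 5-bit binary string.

Append 5 zeros: 101010100000. Divide by 101001 (XOR where the leading bit is 1):
  pos 0: 101010 XOR 101001 = 000011
  pos 4: 111000 XOR 101001 = 010001
  pos 5: 100010 XOR 101001 = 001011
Remainder (last 5 bits) = 10110. This is the CRC / FCS.

10110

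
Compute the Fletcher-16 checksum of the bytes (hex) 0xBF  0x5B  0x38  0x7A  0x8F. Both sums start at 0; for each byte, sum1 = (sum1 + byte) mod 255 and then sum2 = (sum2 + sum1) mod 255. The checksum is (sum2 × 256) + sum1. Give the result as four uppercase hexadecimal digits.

Running sums (mod 255):
  after byte 0 (0xBF): sum1=191, sum2=191
  after byte 1 (0x5B): sum1=27, sum2=218
  after byte 2 (0x38): sum1=83, sum2=46
  after byte 3 (0x7A): sum1=205, sum2=251
  after byte 4 (0x8F): sum1=93, sum2=89
Checksum = sum2·256 + sum1 = 89·256 + 93 = 22877 = 0x595D.

595D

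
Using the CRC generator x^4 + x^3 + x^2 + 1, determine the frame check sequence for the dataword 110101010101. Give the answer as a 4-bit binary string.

Append 4 zeros: 1101010101010000. Divide by 11101 (XOR where the leading bit is 1):
  pos 0: 11010 XOR 11101 = 00111
  pos 2: 11110 XOR 11101 = 00011
  pos 5: 11101 XOR 11101 = 00000
  pos 11: 10000 XOR 11101 = 01101
Remainder (last 4 bits) = 1101. This is the CRC / FCS.

1101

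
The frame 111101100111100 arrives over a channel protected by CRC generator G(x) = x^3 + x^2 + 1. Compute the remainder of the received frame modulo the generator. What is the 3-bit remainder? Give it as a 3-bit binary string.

Modulo-2 division of 111101100111100 by 1101:
  pos 0: 1111 XOR 1101 = 0010
  pos 2: 1001 XOR 1101 = 0100
  pos 3: 1001 XOR 1101 = 0100
  pos 4: 1000 XOR 1101 = 0101
  pos 5: 1010 XOR 1101 = 0111
  pos 6: 1111 XOR 1101 = 0010
  pos 8: 1011 XOR 1101 = 0110
  pos 9: 1101 XOR 1101 = 0000
Remainder = 000 (zero — the frame passes the CRC check).

000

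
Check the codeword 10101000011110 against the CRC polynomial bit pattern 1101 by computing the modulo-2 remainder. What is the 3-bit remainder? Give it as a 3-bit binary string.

001

Modulo-2 division of 10101000011110 by 1101:
  pos 0: 1010 XOR 1101 = 0111
  pos 1: 1111 XOR 1101 = 0010
  pos 3: 1000 XOR 1101 = 0101
  pos 4: 1010 XOR 1101 = 0111
  pos 5: 1110 XOR 1101 = 0011
  pos 7: 1111 XOR 1101 = 0010
  pos 9: 1011 XOR 1101 = 0110
  pos 10: 1100 XOR 1101 = 0001
Remainder = 001 (nonzero — an error is detected).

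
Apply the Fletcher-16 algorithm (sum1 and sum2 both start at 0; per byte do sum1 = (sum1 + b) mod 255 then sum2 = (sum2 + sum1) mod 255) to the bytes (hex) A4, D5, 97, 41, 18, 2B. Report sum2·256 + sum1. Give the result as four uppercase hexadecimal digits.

Running sums (mod 255):
  after byte 0 (A4): sum1=164, sum2=164
  after byte 1 (D5): sum1=122, sum2=31
  after byte 2 (97): sum1=18, sum2=49
  after byte 3 (41): sum1=83, sum2=132
  after byte 4 (18): sum1=107, sum2=239
  after byte 5 (2B): sum1=150, sum2=134
Checksum = sum2·256 + sum1 = 134·256 + 150 = 34454 = 0x8696.

8696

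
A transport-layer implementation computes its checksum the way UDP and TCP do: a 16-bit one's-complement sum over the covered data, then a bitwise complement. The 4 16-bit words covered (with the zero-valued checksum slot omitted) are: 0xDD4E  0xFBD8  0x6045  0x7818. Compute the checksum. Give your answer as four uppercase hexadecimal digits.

4E7A

One's-complement addition (fold any carry out of bit 15 back into bit 0):
  0xDD4E + 0xFBD8 = 0x1D926 → wrap carry → 0xD927
  0xD927 + 0x6045 = 0x1396C → wrap carry → 0x396D
  0x396D + 0x7818 = 0x0B185
One's-complement sum = 0xB185.
Checksum = ~0xB185 & 0xFFFF = 0x4E7A.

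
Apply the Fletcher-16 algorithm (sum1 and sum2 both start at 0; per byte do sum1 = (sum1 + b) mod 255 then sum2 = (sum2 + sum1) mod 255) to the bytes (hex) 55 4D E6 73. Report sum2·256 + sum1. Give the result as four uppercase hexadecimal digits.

7EFC

Running sums (mod 255):
  after byte 0 (55): sum1=85, sum2=85
  after byte 1 (4D): sum1=162, sum2=247
  after byte 2 (E6): sum1=137, sum2=129
  after byte 3 (73): sum1=252, sum2=126
Checksum = sum2·256 + sum1 = 126·256 + 252 = 32508 = 0x7EFC.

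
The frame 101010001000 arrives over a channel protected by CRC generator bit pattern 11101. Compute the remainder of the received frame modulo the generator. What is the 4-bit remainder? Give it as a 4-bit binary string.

0000

Modulo-2 division of 101010001000 by 11101:
  pos 0: 10101 XOR 11101 = 01000
  pos 1: 10000 XOR 11101 = 01101
  pos 2: 11010 XOR 11101 = 00111
  pos 4: 11101 XOR 11101 = 00000
Remainder = 0000 (zero — the frame passes the CRC check).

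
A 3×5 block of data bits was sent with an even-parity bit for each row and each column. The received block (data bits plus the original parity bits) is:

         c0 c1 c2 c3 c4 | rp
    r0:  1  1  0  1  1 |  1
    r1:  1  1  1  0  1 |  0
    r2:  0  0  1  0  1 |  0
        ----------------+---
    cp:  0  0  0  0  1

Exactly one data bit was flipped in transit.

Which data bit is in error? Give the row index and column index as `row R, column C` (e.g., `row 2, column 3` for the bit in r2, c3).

Recompute each row's even parity and compare to rp:
  r0: data parity 0, sent rp 1 → mismatch
  r1: data parity 0, sent rp 0 → ok
  r2: data parity 0, sent rp 0 → ok
Recompute each column's even parity and compare to cp:
  c0: data parity 0, sent cp 0 → ok
  c1: data parity 0, sent cp 0 → ok
  c2: data parity 0, sent cp 0 → ok
  c3: data parity 1, sent cp 0 → mismatch
  c4: data parity 1, sent cp 1 → ok
Exactly one row (r0) and one column (c3) fail → the flipped bit is at their intersection.

row 0, column 3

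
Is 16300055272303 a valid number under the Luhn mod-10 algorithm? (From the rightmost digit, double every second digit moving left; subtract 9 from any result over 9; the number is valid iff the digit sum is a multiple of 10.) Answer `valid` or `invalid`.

From the right, keep odd positions and double even positions (subtract 9 from any doubled value over 9):
  doubled (positions 2,4,...): 0 4 4 1 0 6 2 → sum 17
  kept (positions 1,3,...): 3 3 7 5 0 0 6 → sum 24
Total = 41.
41 mod 10 = 1, so the number is invalid.

invalid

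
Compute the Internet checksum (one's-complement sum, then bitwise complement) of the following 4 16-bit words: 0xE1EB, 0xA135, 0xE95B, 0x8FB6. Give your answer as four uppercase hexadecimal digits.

One's-complement addition (fold any carry out of bit 15 back into bit 0):
  0xE1EB + 0xA135 = 0x18320 → wrap carry → 0x8321
  0x8321 + 0xE95B = 0x16C7C → wrap carry → 0x6C7D
  0x6C7D + 0x8FB6 = 0x0FC33
One's-complement sum = 0xFC33.
Checksum = ~0xFC33 & 0xFFFF = 0x03CC.

03CC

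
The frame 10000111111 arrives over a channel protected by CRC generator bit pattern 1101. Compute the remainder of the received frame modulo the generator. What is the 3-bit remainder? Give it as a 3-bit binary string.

Modulo-2 division of 10000111111 by 1101:
  pos 0: 1000 XOR 1101 = 0101
  pos 1: 1010 XOR 1101 = 0111
  pos 2: 1111 XOR 1101 = 0010
  pos 4: 1011 XOR 1101 = 0110
  pos 5: 1101 XOR 1101 = 0000
Remainder = 011 (nonzero — an error is detected).

011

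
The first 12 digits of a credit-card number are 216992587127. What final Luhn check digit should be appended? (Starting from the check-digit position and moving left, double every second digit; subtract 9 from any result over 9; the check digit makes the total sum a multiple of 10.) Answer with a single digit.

0

Partial digits right→left: 7 2 1 7 8 5 2 9 9 6 1 2
Double every second digit counting from the check-digit position (so the 1st, 3rd, 5th, ... of the partial from the right).
  doubled (with −9 where >9): 5 2 7 4 9 2 → sum 29
  kept as-is: 2 7 5 9 6 2 → sum 31
Total = 29 + 31 = 60.
Check digit = (10 − (60 mod 10)) mod 10 = 0.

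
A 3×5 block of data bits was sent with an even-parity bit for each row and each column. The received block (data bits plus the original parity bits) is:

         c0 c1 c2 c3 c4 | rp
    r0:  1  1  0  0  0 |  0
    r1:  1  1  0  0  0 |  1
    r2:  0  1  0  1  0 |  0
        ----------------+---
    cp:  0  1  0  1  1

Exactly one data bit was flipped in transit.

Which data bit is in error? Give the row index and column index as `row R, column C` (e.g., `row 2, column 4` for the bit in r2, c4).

Recompute each row's even parity and compare to rp:
  r0: data parity 0, sent rp 0 → ok
  r1: data parity 0, sent rp 1 → mismatch
  r2: data parity 0, sent rp 0 → ok
Recompute each column's even parity and compare to cp:
  c0: data parity 0, sent cp 0 → ok
  c1: data parity 1, sent cp 1 → ok
  c2: data parity 0, sent cp 0 → ok
  c3: data parity 1, sent cp 1 → ok
  c4: data parity 0, sent cp 1 → mismatch
Exactly one row (r1) and one column (c4) fail → the flipped bit is at their intersection.

row 1, column 4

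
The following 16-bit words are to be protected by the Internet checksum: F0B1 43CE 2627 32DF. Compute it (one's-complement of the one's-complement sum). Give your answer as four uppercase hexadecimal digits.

7279

One's-complement addition (fold any carry out of bit 15 back into bit 0):
  0xF0B1 + 0x43CE = 0x1347F → wrap carry → 0x3480
  0x3480 + 0x2627 = 0x05AA7
  0x5AA7 + 0x32DF = 0x08D86
One's-complement sum = 0x8D86.
Checksum = ~0x8D86 & 0xFFFF = 0x7279.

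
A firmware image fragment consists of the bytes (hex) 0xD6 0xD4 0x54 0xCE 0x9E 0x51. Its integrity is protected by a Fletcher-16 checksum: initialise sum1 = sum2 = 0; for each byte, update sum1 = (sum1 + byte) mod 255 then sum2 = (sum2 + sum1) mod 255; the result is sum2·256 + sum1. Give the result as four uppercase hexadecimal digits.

7DBE

Running sums (mod 255):
  after byte 0 (0xD6): sum1=214, sum2=214
  after byte 1 (0xD4): sum1=171, sum2=130
  after byte 2 (0x54): sum1=0, sum2=130
  after byte 3 (0xCE): sum1=206, sum2=81
  after byte 4 (0x9E): sum1=109, sum2=190
  after byte 5 (0x51): sum1=190, sum2=125
Checksum = sum2·256 + sum1 = 125·256 + 190 = 32190 = 0x7DBE.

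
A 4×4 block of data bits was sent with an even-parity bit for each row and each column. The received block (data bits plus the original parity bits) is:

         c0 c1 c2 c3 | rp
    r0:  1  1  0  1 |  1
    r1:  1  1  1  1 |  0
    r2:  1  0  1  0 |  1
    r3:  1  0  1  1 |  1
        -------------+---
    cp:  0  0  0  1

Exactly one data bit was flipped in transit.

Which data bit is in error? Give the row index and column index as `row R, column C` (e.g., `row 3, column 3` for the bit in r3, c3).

row 2, column 2

Recompute each row's even parity and compare to rp:
  r0: data parity 1, sent rp 1 → ok
  r1: data parity 0, sent rp 0 → ok
  r2: data parity 0, sent rp 1 → mismatch
  r3: data parity 1, sent rp 1 → ok
Recompute each column's even parity and compare to cp:
  c0: data parity 0, sent cp 0 → ok
  c1: data parity 0, sent cp 0 → ok
  c2: data parity 1, sent cp 0 → mismatch
  c3: data parity 1, sent cp 1 → ok
Exactly one row (r2) and one column (c2) fail → the flipped bit is at their intersection.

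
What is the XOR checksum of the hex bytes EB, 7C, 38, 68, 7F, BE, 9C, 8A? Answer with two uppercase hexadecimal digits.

10

XOR the bytes together:
  start with 0xEB
  0xEB ⊕ 0x7C = 0x97
  0x97 ⊕ 0x38 = 0xAF
  0xAF ⊕ 0x68 = 0xC7
  0xC7 ⊕ 0x7F = 0xB8
  0xB8 ⊕ 0xBE = 0x06
  0x06 ⊕ 0x9C = 0x9A
  0x9A ⊕ 0x8A = 0x10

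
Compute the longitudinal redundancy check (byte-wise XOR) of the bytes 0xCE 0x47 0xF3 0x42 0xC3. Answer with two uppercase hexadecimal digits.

FB

XOR the bytes together:
  start with 0xCE
  0xCE ⊕ 0x47 = 0x89
  0x89 ⊕ 0xF3 = 0x7A
  0x7A ⊕ 0x42 = 0x38
  0x38 ⊕ 0xC3 = 0xFB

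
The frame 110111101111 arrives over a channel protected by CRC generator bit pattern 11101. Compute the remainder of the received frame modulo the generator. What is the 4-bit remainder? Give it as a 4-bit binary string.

Modulo-2 division of 110111101111 by 11101:
  pos 0: 11011 XOR 11101 = 00110
  pos 2: 11011 XOR 11101 = 00110
  pos 4: 11001 XOR 11101 = 00100
  pos 6: 10011 XOR 11101 = 01110
  pos 7: 11101 XOR 11101 = 00000
Remainder = 0000 (zero — the frame passes the CRC check).

0000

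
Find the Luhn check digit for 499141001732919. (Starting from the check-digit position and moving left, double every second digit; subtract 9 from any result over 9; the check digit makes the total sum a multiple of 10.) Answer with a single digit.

8

Partial digits right→left: 9 1 9 2 3 7 1 0 0 1 4 1 9 9 4
Double every second digit counting from the check-digit position (so the 1st, 3rd, 5th, ... of the partial from the right).
  doubled (with −9 where >9): 9 9 6 2 0 8 9 8 → sum 51
  kept as-is: 1 2 7 0 1 1 9 → sum 21
Total = 51 + 21 = 72.
Check digit = (10 − (72 mod 10)) mod 10 = 8.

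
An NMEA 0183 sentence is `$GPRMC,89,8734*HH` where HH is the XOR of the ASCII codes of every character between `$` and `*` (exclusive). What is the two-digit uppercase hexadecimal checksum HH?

XOR the ASCII codes of the payload characters:
  'G' = 0x47 → acc = 0x47
  'P' = 0x50 → acc = 0x17
  'R' = 0x52 → acc = 0x45
  'M' = 0x4D → acc = 0x08
  'C' = 0x43 → acc = 0x4B
  ',' = 0x2C → acc = 0x67
  '8' = 0x38 → acc = 0x5F
  '9' = 0x39 → acc = 0x66
  ',' = 0x2C → acc = 0x4A
  '8' = 0x38 → acc = 0x72
  '7' = 0x37 → acc = 0x45
  '3' = 0x33 → acc = 0x76
  '4' = 0x34 → acc = 0x42
Checksum = 0x42.

42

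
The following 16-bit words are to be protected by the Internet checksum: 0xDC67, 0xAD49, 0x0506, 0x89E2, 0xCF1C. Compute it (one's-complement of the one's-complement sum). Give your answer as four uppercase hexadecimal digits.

1849

One's-complement addition (fold any carry out of bit 15 back into bit 0):
  0xDC67 + 0xAD49 = 0x189B0 → wrap carry → 0x89B1
  0x89B1 + 0x0506 = 0x08EB7
  0x8EB7 + 0x89E2 = 0x11899 → wrap carry → 0x189A
  0x189A + 0xCF1C = 0x0E7B6
One's-complement sum = 0xE7B6.
Checksum = ~0xE7B6 & 0xFFFF = 0x1849.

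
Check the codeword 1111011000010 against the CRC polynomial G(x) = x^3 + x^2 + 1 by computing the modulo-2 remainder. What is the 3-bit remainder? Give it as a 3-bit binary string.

000

Modulo-2 division of 1111011000010 by 1101:
  pos 0: 1111 XOR 1101 = 0010
  pos 2: 1001 XOR 1101 = 0100
  pos 3: 1001 XOR 1101 = 0100
  pos 4: 1000 XOR 1101 = 0101
  pos 5: 1010 XOR 1101 = 0111
  pos 6: 1110 XOR 1101 = 0011
  pos 8: 1101 XOR 1101 = 0000
Remainder = 000 (zero — the frame passes the CRC check).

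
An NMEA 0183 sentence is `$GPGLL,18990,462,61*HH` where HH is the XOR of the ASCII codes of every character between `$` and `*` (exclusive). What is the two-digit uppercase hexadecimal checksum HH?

72

XOR the ASCII codes of the payload characters:
  'G' = 0x47 → acc = 0x47
  'P' = 0x50 → acc = 0x17
  'G' = 0x47 → acc = 0x50
  'L' = 0x4C → acc = 0x1C
  'L' = 0x4C → acc = 0x50
  ',' = 0x2C → acc = 0x7C
  '1' = 0x31 → acc = 0x4D
  '8' = 0x38 → acc = 0x75
  '9' = 0x39 → acc = 0x4C
  '9' = 0x39 → acc = 0x75
  '0' = 0x30 → acc = 0x45
  ',' = 0x2C → acc = 0x69
  '4' = 0x34 → acc = 0x5D
  '6' = 0x36 → acc = 0x6B
  '2' = 0x32 → acc = 0x59
  ',' = 0x2C → acc = 0x75
  '6' = 0x36 → acc = 0x43
  '1' = 0x31 → acc = 0x72
Checksum = 0x72.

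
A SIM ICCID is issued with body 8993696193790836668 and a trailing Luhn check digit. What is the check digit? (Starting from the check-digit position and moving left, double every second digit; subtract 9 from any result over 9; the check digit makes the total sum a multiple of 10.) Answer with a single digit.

Partial digits right→left: 8 6 6 6 3 8 0 9 7 3 9 1 6 9 6 3 9 9 8
Double every second digit counting from the check-digit position (so the 1st, 3rd, 5th, ... of the partial from the right).
  doubled (with −9 where >9): 7 3 6 0 5 9 3 3 9 7 → sum 52
  kept as-is: 6 6 8 9 3 1 9 3 9 → sum 54
Total = 52 + 54 = 106.
Check digit = (10 − (106 mod 10)) mod 10 = 4.

4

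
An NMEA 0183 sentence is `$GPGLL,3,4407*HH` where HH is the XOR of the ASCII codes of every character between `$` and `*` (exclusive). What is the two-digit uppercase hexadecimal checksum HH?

64

XOR the ASCII codes of the payload characters:
  'G' = 0x47 → acc = 0x47
  'P' = 0x50 → acc = 0x17
  'G' = 0x47 → acc = 0x50
  'L' = 0x4C → acc = 0x1C
  'L' = 0x4C → acc = 0x50
  ',' = 0x2C → acc = 0x7C
  '3' = 0x33 → acc = 0x4F
  ',' = 0x2C → acc = 0x63
  '4' = 0x34 → acc = 0x57
  '4' = 0x34 → acc = 0x63
  '0' = 0x30 → acc = 0x53
  '7' = 0x37 → acc = 0x64
Checksum = 0x64.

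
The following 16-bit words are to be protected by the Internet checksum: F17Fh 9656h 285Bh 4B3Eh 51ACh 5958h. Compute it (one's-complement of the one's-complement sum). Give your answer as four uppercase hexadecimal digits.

One's-complement addition (fold any carry out of bit 15 back into bit 0):
  0xF17F + 0x9656 = 0x187D5 → wrap carry → 0x87D6
  0x87D6 + 0x285B = 0x0B031
  0xB031 + 0x4B3E = 0x0FB6F
  0xFB6F + 0x51AC = 0x14D1B → wrap carry → 0x4D1C
  0x4D1C + 0x5958 = 0x0A674
One's-complement sum = 0xA674.
Checksum = ~0xA674 & 0xFFFF = 0x598B.

598B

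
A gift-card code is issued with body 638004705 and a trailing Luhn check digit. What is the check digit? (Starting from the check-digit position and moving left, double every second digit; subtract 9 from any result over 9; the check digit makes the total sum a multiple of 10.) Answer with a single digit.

7

Partial digits right→left: 5 0 7 4 0 0 8 3 6
Double every second digit counting from the check-digit position (so the 1st, 3rd, 5th, ... of the partial from the right).
  doubled (with −9 where >9): 1 5 0 7 3 → sum 16
  kept as-is: 0 4 0 3 → sum 7
Total = 16 + 7 = 23.
Check digit = (10 − (23 mod 10)) mod 10 = 7.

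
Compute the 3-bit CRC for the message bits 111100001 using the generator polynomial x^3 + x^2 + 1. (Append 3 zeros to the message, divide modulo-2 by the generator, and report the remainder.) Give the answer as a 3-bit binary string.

001

Append 3 zeros: 111100001000. Divide by 1101 (XOR where the leading bit is 1):
  pos 0: 1111 XOR 1101 = 0010
  pos 2: 1000 XOR 1101 = 0101
  pos 3: 1010 XOR 1101 = 0111
  pos 4: 1110 XOR 1101 = 0011
  pos 6: 1110 XOR 1101 = 0011
  pos 8: 1100 XOR 1101 = 0001
Remainder (last 3 bits) = 001. This is the CRC / FCS.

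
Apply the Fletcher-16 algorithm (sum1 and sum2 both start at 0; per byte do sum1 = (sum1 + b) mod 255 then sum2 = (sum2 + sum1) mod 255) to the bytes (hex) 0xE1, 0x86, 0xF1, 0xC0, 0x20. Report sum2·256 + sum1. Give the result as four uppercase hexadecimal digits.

Running sums (mod 255):
  after byte 0 (0xE1): sum1=225, sum2=225
  after byte 1 (0x86): sum1=104, sum2=74
  after byte 2 (0xF1): sum1=90, sum2=164
  after byte 3 (0xC0): sum1=27, sum2=191
  after byte 4 (0x20): sum1=59, sum2=250
Checksum = sum2·256 + sum1 = 250·256 + 59 = 64059 = 0xFA3B.

FA3B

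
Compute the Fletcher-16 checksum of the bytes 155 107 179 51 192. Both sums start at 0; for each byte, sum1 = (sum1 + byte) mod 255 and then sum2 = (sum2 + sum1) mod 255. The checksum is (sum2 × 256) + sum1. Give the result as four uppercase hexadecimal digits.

Running sums (mod 255):
  after byte 0 (155): sum1=155, sum2=155
  after byte 1 (107): sum1=7, sum2=162
  after byte 2 (179): sum1=186, sum2=93
  after byte 3 (51): sum1=237, sum2=75
  after byte 4 (192): sum1=174, sum2=249
Checksum = sum2·256 + sum1 = 249·256 + 174 = 63918 = 0xF9AE.

F9AE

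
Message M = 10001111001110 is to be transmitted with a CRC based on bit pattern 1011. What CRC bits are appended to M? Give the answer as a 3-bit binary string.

Append 3 zeros: 10001111001110000. Divide by 1011 (XOR where the leading bit is 1):
  pos 0: 1000 XOR 1011 = 0011
  pos 2: 1111 XOR 1011 = 0100
  pos 3: 1001 XOR 1011 = 0010
  pos 5: 1010 XOR 1011 = 0001
  pos 8: 1011 XOR 1011 = 0000
  pos 12: 1000 XOR 1011 = 0011
Remainder (last 3 bits) = 110. This is the CRC / FCS.

110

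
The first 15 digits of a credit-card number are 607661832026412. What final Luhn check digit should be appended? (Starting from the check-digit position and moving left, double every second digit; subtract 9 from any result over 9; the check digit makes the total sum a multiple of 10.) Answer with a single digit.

5

Partial digits right→left: 2 1 4 6 2 0 2 3 8 1 6 6 7 0 6
Double every second digit counting from the check-digit position (so the 1st, 3rd, 5th, ... of the partial from the right).
  doubled (with −9 where >9): 4 8 4 4 7 3 5 3 → sum 38
  kept as-is: 1 6 0 3 1 6 0 → sum 17
Total = 38 + 17 = 55.
Check digit = (10 − (55 mod 10)) mod 10 = 5.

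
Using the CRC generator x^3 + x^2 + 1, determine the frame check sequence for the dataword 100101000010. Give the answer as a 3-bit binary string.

101

Append 3 zeros: 100101000010000. Divide by 1101 (XOR where the leading bit is 1):
  pos 0: 1001 XOR 1101 = 0100
  pos 1: 1000 XOR 1101 = 0101
  pos 2: 1011 XOR 1101 = 0110
  pos 3: 1100 XOR 1101 = 0001
  pos 6: 1000 XOR 1101 = 0101
  pos 7: 1011 XOR 1101 = 0110
  pos 8: 1100 XOR 1101 = 0001
  pos 11: 1000 XOR 1101 = 0101
Remainder (last 3 bits) = 101. This is the CRC / FCS.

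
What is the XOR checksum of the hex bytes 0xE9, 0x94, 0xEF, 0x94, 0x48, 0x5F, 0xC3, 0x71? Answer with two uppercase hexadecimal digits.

XOR the bytes together:
  start with 0xE9
  0xE9 ⊕ 0x94 = 0x7D
  0x7D ⊕ 0xEF = 0x92
  0x92 ⊕ 0x94 = 0x06
  0x06 ⊕ 0x48 = 0x4E
  0x4E ⊕ 0x5F = 0x11
  0x11 ⊕ 0xC3 = 0xD2
  0xD2 ⊕ 0x71 = 0xA3

A3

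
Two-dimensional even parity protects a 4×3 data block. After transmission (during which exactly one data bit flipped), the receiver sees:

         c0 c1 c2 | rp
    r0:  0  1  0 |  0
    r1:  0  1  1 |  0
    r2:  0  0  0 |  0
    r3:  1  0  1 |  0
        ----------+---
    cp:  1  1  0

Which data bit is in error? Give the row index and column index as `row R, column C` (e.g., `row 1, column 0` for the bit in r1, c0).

Recompute each row's even parity and compare to rp:
  r0: data parity 1, sent rp 0 → mismatch
  r1: data parity 0, sent rp 0 → ok
  r2: data parity 0, sent rp 0 → ok
  r3: data parity 0, sent rp 0 → ok
Recompute each column's even parity and compare to cp:
  c0: data parity 1, sent cp 1 → ok
  c1: data parity 0, sent cp 1 → mismatch
  c2: data parity 0, sent cp 0 → ok
Exactly one row (r0) and one column (c1) fail → the flipped bit is at their intersection.

row 0, column 1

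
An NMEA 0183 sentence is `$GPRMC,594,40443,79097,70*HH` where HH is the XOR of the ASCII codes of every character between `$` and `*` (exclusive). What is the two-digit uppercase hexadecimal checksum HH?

73

XOR the ASCII codes of the payload characters:
  'G' = 0x47 → acc = 0x47
  'P' = 0x50 → acc = 0x17
  'R' = 0x52 → acc = 0x45
  'M' = 0x4D → acc = 0x08
  'C' = 0x43 → acc = 0x4B
  ',' = 0x2C → acc = 0x67
  '5' = 0x35 → acc = 0x52
  '9' = 0x39 → acc = 0x6B
  '4' = 0x34 → acc = 0x5F
  ',' = 0x2C → acc = 0x73
  '4' = 0x34 → acc = 0x47
  '0' = 0x30 → acc = 0x77
  '4' = 0x34 → acc = 0x43
  '4' = 0x34 → acc = 0x77
  '3' = 0x33 → acc = 0x44
  ',' = 0x2C → acc = 0x68
  '7' = 0x37 → acc = 0x5F
  '9' = 0x39 → acc = 0x66
  '0' = 0x30 → acc = 0x56
  '9' = 0x39 → acc = 0x6F
  '7' = 0x37 → acc = 0x58
  ',' = 0x2C → acc = 0x74
  '7' = 0x37 → acc = 0x43
  '0' = 0x30 → acc = 0x73
Checksum = 0x73.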